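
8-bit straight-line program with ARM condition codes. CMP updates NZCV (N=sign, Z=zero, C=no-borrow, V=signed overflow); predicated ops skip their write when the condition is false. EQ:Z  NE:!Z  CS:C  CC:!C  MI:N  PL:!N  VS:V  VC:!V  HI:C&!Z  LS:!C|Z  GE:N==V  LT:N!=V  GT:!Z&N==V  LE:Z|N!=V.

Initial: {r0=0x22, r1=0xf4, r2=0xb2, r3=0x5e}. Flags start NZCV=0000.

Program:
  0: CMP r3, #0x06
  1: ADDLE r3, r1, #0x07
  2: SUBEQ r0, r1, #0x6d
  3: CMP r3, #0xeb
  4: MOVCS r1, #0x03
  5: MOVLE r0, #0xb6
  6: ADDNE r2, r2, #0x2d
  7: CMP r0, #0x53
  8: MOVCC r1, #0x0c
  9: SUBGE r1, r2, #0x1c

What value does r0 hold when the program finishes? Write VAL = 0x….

VAL = 0x22

[0] flags=0010 → (cmp)
[1] flags=0010 LE?F → skip
[2] flags=0010 EQ?F → skip
[3] flags=0000 → (cmp)
[4] flags=0000 CS?F → skip
[5] flags=0000 LE?F → skip
[6] flags=0000 NE?T → r2=0xdf
[7] flags=1000 → (cmp)
[8] flags=1000 CC?T → r1=0x0c
[9] flags=1000 GE?F → skip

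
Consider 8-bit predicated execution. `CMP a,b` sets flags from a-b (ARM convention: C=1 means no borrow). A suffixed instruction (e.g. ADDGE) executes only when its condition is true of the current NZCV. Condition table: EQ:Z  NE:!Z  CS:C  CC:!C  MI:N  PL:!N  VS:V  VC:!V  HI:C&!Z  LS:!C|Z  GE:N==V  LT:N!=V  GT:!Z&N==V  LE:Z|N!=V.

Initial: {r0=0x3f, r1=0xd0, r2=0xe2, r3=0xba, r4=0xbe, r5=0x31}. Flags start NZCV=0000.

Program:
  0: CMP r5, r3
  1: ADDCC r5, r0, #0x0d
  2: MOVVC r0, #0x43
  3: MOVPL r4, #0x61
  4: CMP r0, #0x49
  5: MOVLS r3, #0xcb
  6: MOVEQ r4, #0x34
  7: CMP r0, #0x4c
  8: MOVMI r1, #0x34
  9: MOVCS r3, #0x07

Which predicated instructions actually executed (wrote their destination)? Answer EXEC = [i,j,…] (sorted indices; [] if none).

[0] flags=0000 → (cmp)
[1] flags=0000 CC?T → r5=0x4c
[2] flags=0000 VC?T → r0=0x43
[3] flags=0000 PL?T → r4=0x61
[4] flags=1000 → (cmp)
[5] flags=1000 LS?T → r3=0xcb
[6] flags=1000 EQ?F → skip
[7] flags=1000 → (cmp)
[8] flags=1000 MI?T → r1=0x34
[9] flags=1000 CS?F → skip

EXEC = [1,2,3,5,8]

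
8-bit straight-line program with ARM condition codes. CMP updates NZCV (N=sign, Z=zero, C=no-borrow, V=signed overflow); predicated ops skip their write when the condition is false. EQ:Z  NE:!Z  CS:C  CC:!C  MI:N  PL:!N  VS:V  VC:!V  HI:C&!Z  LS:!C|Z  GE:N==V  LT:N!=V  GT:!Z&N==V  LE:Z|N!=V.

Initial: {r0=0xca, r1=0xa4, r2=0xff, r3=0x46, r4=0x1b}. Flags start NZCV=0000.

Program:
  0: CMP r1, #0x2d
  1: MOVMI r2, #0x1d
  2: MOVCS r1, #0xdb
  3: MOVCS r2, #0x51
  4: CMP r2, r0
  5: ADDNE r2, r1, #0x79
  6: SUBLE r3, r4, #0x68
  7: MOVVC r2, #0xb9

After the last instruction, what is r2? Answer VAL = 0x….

0: ✓ CMP  NZCV=0011
1: · MOVMI
2: ✓ MOVCS  r1←0xdb
3: ✓ MOVCS  r2←0x51
4: ✓ CMP  NZCV=1001
5: ✓ ADDNE  r2←0x54
6: · SUBLE
7: · MOVVC

VAL = 0x54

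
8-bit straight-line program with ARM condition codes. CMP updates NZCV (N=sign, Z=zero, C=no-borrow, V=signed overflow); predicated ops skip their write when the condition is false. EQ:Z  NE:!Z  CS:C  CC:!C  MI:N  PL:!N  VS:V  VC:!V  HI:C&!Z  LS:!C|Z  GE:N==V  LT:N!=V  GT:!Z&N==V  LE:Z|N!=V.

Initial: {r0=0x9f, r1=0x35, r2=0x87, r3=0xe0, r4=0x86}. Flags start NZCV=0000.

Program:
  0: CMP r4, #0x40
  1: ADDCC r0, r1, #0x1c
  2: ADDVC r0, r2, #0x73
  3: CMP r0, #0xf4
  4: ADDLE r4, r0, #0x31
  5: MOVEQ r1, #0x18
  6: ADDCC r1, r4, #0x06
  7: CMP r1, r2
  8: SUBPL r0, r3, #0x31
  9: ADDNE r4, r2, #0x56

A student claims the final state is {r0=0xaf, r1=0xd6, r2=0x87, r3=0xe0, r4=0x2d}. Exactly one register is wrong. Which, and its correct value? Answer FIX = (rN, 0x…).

FIX = (r4, 0xdd)

[0] flags=0011 → (cmp)
[1] flags=0011 CC?F → skip
[2] flags=0011 VC?F → skip
[3] flags=1000 → (cmp)
[4] flags=1000 LE?T → r4=0xd0
[5] flags=1000 EQ?F → skip
[6] flags=1000 CC?T → r1=0xd6
[7] flags=0010 → (cmp)
[8] flags=0010 PL?T → r0=0xaf
[9] flags=0010 NE?T → r4=0xdd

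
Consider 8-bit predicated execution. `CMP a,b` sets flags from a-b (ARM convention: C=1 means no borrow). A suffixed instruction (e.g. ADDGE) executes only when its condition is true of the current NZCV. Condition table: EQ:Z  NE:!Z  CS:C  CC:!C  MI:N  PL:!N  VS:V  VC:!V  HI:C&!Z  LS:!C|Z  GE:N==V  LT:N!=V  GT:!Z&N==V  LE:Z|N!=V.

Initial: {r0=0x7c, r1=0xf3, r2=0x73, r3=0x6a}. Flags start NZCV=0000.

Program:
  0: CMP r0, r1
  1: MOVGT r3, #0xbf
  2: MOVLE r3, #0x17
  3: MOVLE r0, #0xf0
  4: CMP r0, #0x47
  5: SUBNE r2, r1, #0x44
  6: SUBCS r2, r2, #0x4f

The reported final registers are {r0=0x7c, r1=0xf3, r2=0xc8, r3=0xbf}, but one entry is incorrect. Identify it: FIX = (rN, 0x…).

[0] flags=1001 → (cmp)
[1] flags=1001 GT?T → r3=0xbf
[2] flags=1001 LE?F → skip
[3] flags=1001 LE?F → skip
[4] flags=0010 → (cmp)
[5] flags=0010 NE?T → r2=0xaf
[6] flags=0010 CS?T → r2=0x60

FIX = (r2, 0x60)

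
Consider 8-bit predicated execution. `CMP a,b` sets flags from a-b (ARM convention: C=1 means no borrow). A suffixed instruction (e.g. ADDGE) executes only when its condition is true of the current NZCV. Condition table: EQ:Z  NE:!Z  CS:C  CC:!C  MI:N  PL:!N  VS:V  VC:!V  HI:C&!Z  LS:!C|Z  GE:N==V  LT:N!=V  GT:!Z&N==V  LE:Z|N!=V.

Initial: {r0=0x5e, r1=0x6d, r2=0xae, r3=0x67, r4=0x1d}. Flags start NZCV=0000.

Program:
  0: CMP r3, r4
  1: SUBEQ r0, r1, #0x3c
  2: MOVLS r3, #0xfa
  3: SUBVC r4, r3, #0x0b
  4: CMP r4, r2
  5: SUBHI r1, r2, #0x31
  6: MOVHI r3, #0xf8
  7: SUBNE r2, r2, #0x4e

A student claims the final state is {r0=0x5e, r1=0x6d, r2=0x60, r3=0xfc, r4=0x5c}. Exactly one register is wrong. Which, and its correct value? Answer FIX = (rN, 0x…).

[0] flags=0010 → (cmp)
[1] flags=0010 EQ?F → skip
[2] flags=0010 LS?F → skip
[3] flags=0010 VC?T → r4=0x5c
[4] flags=1001 → (cmp)
[5] flags=1001 HI?F → skip
[6] flags=1001 HI?F → skip
[7] flags=1001 NE?T → r2=0x60

FIX = (r3, 0x67)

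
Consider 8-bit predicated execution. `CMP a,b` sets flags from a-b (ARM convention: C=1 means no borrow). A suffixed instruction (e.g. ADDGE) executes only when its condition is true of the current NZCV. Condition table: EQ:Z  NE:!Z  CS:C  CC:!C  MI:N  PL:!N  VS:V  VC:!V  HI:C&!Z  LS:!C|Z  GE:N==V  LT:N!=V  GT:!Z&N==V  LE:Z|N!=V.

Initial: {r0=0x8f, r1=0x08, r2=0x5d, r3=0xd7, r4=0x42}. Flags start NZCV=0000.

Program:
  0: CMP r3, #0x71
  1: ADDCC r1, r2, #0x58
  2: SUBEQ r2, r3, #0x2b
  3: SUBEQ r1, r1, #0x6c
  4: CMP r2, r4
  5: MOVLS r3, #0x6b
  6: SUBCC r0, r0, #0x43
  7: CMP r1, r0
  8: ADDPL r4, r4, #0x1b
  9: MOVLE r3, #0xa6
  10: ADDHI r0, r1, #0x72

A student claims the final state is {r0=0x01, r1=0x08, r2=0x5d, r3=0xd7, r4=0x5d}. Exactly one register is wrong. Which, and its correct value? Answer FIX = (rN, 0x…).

0: ✓ CMP  NZCV=0011
1: · ADDCC
2: · SUBEQ
3: · SUBEQ
4: ✓ CMP  NZCV=0010
5: · MOVLS
6: · SUBCC
7: ✓ CMP  NZCV=0000
8: ✓ ADDPL  r4←0x5d
9: · MOVLE
10: · ADDHI

FIX = (r0, 0x8f)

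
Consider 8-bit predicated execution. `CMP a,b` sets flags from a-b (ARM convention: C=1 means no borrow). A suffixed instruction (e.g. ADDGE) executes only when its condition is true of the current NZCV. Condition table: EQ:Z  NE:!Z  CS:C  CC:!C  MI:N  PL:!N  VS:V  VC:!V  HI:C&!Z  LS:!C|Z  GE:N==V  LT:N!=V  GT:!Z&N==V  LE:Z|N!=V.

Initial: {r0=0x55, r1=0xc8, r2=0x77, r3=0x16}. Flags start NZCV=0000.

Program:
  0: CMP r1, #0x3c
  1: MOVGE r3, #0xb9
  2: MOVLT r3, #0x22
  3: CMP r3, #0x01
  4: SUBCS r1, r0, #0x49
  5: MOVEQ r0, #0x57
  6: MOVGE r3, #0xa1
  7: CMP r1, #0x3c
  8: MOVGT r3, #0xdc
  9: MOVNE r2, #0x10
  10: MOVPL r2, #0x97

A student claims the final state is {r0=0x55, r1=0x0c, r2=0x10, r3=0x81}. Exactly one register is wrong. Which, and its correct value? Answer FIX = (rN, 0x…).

[0] flags=1010 → (cmp)
[1] flags=1010 GE?F → skip
[2] flags=1010 LT?T → r3=0x22
[3] flags=0010 → (cmp)
[4] flags=0010 CS?T → r1=0x0c
[5] flags=0010 EQ?F → skip
[6] flags=0010 GE?T → r3=0xa1
[7] flags=1000 → (cmp)
[8] flags=1000 GT?F → skip
[9] flags=1000 NE?T → r2=0x10
[10] flags=1000 PL?F → skip

FIX = (r3, 0xa1)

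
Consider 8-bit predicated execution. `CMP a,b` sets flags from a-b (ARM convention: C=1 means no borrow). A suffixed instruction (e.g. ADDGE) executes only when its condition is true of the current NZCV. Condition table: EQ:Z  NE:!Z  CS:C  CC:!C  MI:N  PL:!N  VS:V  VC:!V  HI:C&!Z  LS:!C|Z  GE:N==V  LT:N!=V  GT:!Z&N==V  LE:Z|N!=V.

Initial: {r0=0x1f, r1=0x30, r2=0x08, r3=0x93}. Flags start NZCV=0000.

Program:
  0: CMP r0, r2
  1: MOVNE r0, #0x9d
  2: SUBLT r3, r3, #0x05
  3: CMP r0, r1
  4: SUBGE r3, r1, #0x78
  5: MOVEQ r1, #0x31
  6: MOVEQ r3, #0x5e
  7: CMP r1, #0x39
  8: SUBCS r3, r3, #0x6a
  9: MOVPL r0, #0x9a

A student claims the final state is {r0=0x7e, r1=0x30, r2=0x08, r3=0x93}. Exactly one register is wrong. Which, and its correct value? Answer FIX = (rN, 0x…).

[0] flags=0010 → (cmp)
[1] flags=0010 NE?T → r0=0x9d
[2] flags=0010 LT?F → skip
[3] flags=0011 → (cmp)
[4] flags=0011 GE?F → skip
[5] flags=0011 EQ?F → skip
[6] flags=0011 EQ?F → skip
[7] flags=1000 → (cmp)
[8] flags=1000 CS?F → skip
[9] flags=1000 PL?F → skip

FIX = (r0, 0x9d)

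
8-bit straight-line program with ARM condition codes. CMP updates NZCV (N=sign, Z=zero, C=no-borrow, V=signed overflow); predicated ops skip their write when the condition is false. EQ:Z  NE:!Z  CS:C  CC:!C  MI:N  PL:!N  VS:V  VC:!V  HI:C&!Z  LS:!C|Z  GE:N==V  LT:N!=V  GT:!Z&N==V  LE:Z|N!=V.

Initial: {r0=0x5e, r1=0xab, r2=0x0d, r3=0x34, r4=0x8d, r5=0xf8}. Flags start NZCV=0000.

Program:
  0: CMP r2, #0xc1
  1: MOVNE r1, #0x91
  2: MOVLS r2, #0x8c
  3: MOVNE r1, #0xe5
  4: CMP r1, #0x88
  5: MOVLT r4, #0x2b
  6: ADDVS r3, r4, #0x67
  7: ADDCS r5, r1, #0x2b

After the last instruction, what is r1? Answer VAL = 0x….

VAL = 0xe5

0: ✓ CMP  NZCV=0000
1: ✓ MOVNE  r1←0x91
2: ✓ MOVLS  r2←0x8c
3: ✓ MOVNE  r1←0xe5
4: ✓ CMP  NZCV=0010
5: · MOVLT
6: · ADDVS
7: ✓ ADDCS  r5←0x10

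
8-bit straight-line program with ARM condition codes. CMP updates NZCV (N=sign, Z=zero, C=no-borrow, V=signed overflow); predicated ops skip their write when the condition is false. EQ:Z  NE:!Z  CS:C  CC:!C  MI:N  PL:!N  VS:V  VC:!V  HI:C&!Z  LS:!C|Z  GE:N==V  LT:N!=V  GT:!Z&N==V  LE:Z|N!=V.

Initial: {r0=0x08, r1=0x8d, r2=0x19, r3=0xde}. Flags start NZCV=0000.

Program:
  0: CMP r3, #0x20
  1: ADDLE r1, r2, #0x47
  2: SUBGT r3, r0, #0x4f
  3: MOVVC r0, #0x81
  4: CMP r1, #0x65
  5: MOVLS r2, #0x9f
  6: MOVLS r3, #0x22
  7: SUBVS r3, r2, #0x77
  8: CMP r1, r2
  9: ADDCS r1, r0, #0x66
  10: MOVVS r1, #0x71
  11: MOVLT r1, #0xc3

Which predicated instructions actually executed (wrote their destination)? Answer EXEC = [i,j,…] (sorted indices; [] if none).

EXEC = [1,3,5,6,10]

0: ✓ CMP  NZCV=1010
1: ✓ ADDLE  r1←0x60
2: · SUBGT
3: ✓ MOVVC  r0←0x81
4: ✓ CMP  NZCV=1000
5: ✓ MOVLS  r2←0x9f
6: ✓ MOVLS  r3←0x22
7: · SUBVS
8: ✓ CMP  NZCV=1001
9: · ADDCS
10: ✓ MOVVS  r1←0x71
11: · MOVLT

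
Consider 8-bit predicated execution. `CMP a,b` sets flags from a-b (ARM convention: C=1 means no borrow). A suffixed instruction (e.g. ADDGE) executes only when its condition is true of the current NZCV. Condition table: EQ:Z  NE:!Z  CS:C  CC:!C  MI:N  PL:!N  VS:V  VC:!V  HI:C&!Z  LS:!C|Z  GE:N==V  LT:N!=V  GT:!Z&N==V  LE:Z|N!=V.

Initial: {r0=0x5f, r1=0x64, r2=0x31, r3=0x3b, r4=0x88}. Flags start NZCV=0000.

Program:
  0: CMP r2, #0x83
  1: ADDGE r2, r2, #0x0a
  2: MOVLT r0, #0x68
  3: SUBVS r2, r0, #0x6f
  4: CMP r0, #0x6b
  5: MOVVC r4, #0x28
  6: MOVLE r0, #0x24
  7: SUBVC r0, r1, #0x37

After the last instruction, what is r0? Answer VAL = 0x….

[0] flags=1001 → (cmp)
[1] flags=1001 GE?T → r2=0x3b
[2] flags=1001 LT?F → skip
[3] flags=1001 VS?T → r2=0xf0
[4] flags=1000 → (cmp)
[5] flags=1000 VC?T → r4=0x28
[6] flags=1000 LE?T → r0=0x24
[7] flags=1000 VC?T → r0=0x2d

VAL = 0x2d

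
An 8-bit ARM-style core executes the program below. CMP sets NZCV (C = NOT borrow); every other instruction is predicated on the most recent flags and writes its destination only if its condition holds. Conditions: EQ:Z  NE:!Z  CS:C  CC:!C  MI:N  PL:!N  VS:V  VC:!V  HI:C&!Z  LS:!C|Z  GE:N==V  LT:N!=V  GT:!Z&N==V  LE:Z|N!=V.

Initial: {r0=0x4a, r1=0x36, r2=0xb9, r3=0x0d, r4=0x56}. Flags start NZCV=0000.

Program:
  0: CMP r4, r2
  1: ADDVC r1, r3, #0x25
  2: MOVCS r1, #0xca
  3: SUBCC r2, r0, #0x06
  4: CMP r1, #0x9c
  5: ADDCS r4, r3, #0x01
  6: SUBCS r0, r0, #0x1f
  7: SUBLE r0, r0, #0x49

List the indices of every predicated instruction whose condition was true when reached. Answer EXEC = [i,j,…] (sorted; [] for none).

0: ✓ CMP  NZCV=1001
1: · ADDVC
2: · MOVCS
3: ✓ SUBCC  r2←0x44
4: ✓ CMP  NZCV=1001
5: · ADDCS
6: · SUBCS
7: · SUBLE

EXEC = [3]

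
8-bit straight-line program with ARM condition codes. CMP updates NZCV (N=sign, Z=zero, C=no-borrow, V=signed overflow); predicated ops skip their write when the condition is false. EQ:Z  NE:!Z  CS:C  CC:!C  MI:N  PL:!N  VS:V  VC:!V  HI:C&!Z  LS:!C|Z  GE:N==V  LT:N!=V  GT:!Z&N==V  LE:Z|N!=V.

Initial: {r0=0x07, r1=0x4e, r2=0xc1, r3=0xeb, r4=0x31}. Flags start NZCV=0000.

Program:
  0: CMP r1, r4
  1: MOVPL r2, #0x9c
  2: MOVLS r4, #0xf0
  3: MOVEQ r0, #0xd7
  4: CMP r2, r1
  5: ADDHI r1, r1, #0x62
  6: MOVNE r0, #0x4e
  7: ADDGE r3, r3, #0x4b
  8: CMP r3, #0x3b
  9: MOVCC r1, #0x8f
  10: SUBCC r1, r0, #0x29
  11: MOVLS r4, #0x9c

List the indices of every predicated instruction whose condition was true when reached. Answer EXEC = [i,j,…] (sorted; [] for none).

[0] flags=0010 → (cmp)
[1] flags=0010 PL?T → r2=0x9c
[2] flags=0010 LS?F → skip
[3] flags=0010 EQ?F → skip
[4] flags=0011 → (cmp)
[5] flags=0011 HI?T → r1=0xb0
[6] flags=0011 NE?T → r0=0x4e
[7] flags=0011 GE?F → skip
[8] flags=1010 → (cmp)
[9] flags=1010 CC?F → skip
[10] flags=1010 CC?F → skip
[11] flags=1010 LS?F → skip

EXEC = [1,5,6]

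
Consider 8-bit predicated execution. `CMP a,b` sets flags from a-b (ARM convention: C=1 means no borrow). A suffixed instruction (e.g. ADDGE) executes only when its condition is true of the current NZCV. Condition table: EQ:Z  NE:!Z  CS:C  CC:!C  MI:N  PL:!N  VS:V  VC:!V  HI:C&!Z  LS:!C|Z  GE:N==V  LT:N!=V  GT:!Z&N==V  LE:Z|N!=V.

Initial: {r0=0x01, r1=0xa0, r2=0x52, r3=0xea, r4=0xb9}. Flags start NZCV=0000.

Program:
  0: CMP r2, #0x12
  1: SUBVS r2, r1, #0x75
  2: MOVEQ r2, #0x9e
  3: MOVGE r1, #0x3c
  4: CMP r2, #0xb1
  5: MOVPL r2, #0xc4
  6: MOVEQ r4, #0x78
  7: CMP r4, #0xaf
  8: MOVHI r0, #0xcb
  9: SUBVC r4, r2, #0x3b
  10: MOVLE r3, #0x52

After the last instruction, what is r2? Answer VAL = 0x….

[0] flags=0010 → (cmp)
[1] flags=0010 VS?F → skip
[2] flags=0010 EQ?F → skip
[3] flags=0010 GE?T → r1=0x3c
[4] flags=1001 → (cmp)
[5] flags=1001 PL?F → skip
[6] flags=1001 EQ?F → skip
[7] flags=0010 → (cmp)
[8] flags=0010 HI?T → r0=0xcb
[9] flags=0010 VC?T → r4=0x17
[10] flags=0010 LE?F → skip

VAL = 0x52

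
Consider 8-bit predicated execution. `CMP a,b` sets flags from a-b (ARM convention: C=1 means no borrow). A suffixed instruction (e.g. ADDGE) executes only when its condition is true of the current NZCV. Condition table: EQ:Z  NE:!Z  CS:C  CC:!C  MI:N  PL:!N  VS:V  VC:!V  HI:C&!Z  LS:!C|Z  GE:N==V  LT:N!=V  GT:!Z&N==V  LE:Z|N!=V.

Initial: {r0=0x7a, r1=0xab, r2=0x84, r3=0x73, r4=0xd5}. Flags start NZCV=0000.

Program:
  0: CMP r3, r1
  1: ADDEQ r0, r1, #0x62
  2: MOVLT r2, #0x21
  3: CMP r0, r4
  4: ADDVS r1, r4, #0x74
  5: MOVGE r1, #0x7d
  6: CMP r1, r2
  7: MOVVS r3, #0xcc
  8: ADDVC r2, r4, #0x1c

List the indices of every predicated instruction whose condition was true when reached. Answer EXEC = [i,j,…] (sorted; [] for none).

EXEC = [4,5,7]

0: ✓ CMP  NZCV=1001
1: · ADDEQ
2: · MOVLT
3: ✓ CMP  NZCV=1001
4: ✓ ADDVS  r1←0x49
5: ✓ MOVGE  r1←0x7d
6: ✓ CMP  NZCV=1001
7: ✓ MOVVS  r3←0xcc
8: · ADDVC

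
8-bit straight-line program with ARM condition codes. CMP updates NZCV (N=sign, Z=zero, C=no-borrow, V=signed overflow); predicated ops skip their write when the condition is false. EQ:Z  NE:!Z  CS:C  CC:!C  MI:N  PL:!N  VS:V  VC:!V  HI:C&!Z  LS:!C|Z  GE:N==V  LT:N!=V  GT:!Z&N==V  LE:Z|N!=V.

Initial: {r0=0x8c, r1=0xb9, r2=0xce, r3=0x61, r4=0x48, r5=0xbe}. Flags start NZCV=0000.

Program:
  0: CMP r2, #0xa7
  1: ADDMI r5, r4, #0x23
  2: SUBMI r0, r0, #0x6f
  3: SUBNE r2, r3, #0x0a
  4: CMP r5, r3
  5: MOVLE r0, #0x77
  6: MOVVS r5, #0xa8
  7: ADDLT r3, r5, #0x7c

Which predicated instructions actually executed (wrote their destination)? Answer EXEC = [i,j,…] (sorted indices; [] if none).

0: ✓ CMP  NZCV=0010
1: · ADDMI
2: · SUBMI
3: ✓ SUBNE  r2←0x57
4: ✓ CMP  NZCV=0011
5: ✓ MOVLE  r0←0x77
6: ✓ MOVVS  r5←0xa8
7: ✓ ADDLT  r3←0x24

EXEC = [3,5,6,7]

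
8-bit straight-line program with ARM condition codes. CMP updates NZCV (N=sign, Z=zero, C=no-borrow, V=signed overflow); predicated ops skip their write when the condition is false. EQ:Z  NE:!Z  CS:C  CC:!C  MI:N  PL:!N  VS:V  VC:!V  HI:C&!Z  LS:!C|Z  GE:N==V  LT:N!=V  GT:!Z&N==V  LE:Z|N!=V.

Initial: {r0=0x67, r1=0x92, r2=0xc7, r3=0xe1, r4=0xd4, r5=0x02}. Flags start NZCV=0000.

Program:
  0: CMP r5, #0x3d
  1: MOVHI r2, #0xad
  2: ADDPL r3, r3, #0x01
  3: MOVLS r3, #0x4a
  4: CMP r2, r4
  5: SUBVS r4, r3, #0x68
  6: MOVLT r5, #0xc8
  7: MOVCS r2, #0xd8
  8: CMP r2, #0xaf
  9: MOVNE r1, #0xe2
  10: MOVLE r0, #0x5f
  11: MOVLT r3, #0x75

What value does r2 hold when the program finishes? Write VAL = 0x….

0: ✓ CMP  NZCV=1000
1: · MOVHI
2: · ADDPL
3: ✓ MOVLS  r3←0x4a
4: ✓ CMP  NZCV=1000
5: · SUBVS
6: ✓ MOVLT  r5←0xc8
7: · MOVCS
8: ✓ CMP  NZCV=0010
9: ✓ MOVNE  r1←0xe2
10: · MOVLE
11: · MOVLT

VAL = 0xc7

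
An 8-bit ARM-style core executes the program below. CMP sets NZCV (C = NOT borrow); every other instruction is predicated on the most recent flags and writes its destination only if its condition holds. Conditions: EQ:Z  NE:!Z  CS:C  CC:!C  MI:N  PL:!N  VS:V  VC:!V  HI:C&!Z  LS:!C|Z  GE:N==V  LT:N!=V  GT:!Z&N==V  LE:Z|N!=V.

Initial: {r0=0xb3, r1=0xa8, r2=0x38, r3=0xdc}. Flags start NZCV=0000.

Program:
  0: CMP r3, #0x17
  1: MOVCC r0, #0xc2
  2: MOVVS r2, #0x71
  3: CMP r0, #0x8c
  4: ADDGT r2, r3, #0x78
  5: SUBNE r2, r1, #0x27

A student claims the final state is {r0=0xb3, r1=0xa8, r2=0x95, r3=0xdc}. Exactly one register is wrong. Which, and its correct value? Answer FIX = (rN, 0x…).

[0] flags=1010 → (cmp)
[1] flags=1010 CC?F → skip
[2] flags=1010 VS?F → skip
[3] flags=0010 → (cmp)
[4] flags=0010 GT?T → r2=0x54
[5] flags=0010 NE?T → r2=0x81

FIX = (r2, 0x81)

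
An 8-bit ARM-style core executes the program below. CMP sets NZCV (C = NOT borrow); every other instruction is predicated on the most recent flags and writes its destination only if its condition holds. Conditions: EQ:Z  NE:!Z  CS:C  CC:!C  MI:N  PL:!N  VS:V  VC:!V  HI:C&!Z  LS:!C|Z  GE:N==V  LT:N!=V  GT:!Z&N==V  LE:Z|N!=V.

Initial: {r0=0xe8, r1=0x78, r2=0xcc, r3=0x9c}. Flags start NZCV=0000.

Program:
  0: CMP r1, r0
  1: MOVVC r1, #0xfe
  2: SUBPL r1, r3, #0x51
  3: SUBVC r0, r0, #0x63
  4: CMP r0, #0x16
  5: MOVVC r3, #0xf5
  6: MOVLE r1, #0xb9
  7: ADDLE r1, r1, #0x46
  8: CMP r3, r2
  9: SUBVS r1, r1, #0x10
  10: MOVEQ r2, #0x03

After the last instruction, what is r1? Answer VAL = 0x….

[0] flags=1001 → (cmp)
[1] flags=1001 VC?F → skip
[2] flags=1001 PL?F → skip
[3] flags=1001 VC?F → skip
[4] flags=1010 → (cmp)
[5] flags=1010 VC?T → r3=0xf5
[6] flags=1010 LE?T → r1=0xb9
[7] flags=1010 LE?T → r1=0xff
[8] flags=0010 → (cmp)
[9] flags=0010 VS?F → skip
[10] flags=0010 EQ?F → skip

VAL = 0xff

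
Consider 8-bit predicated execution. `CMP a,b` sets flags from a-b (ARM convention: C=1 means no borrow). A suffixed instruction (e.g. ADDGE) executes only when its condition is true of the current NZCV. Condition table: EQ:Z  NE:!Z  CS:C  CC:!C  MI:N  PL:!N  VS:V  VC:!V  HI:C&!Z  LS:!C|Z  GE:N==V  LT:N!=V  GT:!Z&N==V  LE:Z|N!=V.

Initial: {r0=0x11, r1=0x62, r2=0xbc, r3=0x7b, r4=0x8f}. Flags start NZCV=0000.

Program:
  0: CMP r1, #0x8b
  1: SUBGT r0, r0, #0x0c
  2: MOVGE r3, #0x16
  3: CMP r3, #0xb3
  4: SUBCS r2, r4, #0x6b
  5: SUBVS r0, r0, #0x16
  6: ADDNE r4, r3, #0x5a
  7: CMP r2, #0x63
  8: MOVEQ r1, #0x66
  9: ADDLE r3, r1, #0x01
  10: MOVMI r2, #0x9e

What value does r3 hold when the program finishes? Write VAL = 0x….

0: ✓ CMP  NZCV=1001
1: ✓ SUBGT  r0←0x05
2: ✓ MOVGE  r3←0x16
3: ✓ CMP  NZCV=0000
4: · SUBCS
5: · SUBVS
6: ✓ ADDNE  r4←0x70
7: ✓ CMP  NZCV=0011
8: · MOVEQ
9: ✓ ADDLE  r3←0x63
10: · MOVMI

VAL = 0x63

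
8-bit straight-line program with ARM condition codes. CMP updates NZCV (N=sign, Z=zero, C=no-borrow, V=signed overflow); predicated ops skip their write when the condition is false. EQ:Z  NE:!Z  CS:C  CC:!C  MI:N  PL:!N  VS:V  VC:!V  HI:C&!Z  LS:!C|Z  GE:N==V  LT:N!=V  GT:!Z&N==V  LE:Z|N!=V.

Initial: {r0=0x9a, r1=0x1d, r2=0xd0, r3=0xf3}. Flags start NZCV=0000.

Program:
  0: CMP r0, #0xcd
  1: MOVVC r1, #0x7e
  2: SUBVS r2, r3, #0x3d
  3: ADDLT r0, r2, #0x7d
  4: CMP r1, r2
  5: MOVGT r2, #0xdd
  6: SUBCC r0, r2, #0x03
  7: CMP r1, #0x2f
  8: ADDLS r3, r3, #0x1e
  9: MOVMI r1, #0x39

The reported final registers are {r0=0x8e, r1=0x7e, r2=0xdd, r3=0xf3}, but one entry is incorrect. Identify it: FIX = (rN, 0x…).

FIX = (r0, 0xda)

[0] flags=1000 → (cmp)
[1] flags=1000 VC?T → r1=0x7e
[2] flags=1000 VS?F → skip
[3] flags=1000 LT?T → r0=0x4d
[4] flags=1001 → (cmp)
[5] flags=1001 GT?T → r2=0xdd
[6] flags=1001 CC?T → r0=0xda
[7] flags=0010 → (cmp)
[8] flags=0010 LS?F → skip
[9] flags=0010 MI?F → skip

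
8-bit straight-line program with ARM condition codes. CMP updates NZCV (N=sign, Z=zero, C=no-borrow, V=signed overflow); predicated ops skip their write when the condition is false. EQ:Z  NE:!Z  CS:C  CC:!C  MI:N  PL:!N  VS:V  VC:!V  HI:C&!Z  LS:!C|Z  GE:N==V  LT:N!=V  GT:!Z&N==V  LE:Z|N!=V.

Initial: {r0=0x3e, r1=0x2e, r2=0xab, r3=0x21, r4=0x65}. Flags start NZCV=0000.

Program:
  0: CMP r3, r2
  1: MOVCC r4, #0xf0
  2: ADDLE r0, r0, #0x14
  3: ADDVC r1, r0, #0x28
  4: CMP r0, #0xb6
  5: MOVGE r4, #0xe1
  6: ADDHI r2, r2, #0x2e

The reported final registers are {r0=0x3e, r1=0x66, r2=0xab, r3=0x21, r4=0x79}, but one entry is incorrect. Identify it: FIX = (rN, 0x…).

FIX = (r4, 0xe1)

0: ✓ CMP  NZCV=0000
1: ✓ MOVCC  r4←0xf0
2: · ADDLE
3: ✓ ADDVC  r1←0x66
4: ✓ CMP  NZCV=1001
5: ✓ MOVGE  r4←0xe1
6: · ADDHI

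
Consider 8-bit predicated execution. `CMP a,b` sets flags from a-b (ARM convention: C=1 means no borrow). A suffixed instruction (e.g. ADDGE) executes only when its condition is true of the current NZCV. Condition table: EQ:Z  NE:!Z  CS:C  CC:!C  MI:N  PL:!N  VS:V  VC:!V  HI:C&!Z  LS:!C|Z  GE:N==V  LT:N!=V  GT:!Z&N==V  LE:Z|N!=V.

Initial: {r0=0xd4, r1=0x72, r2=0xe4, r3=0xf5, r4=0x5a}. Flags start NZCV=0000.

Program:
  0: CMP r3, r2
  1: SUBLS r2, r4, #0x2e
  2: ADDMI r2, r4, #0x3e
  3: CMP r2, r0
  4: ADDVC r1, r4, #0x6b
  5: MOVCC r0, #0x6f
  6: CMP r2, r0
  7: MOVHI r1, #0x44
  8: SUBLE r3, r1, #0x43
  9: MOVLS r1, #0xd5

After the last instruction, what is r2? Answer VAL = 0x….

0: ✓ CMP  NZCV=0010
1: · SUBLS
2: · ADDMI
3: ✓ CMP  NZCV=0010
4: ✓ ADDVC  r1←0xc5
5: · MOVCC
6: ✓ CMP  NZCV=0010
7: ✓ MOVHI  r1←0x44
8: · SUBLE
9: · MOVLS

VAL = 0xe4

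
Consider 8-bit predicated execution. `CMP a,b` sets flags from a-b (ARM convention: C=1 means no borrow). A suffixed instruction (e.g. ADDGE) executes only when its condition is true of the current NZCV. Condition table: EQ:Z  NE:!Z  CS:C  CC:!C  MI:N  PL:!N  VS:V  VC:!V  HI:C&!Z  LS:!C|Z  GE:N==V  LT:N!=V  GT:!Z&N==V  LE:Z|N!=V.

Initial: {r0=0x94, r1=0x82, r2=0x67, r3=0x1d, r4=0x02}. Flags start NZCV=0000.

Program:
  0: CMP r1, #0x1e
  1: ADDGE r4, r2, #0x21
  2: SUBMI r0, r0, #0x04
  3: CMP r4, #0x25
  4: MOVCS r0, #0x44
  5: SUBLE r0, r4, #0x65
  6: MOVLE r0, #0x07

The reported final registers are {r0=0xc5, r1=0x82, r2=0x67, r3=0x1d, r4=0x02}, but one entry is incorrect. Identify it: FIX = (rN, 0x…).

0: ✓ CMP  NZCV=0011
1: · ADDGE
2: · SUBMI
3: ✓ CMP  NZCV=1000
4: · MOVCS
5: ✓ SUBLE  r0←0x9d
6: ✓ MOVLE  r0←0x07

FIX = (r0, 0x07)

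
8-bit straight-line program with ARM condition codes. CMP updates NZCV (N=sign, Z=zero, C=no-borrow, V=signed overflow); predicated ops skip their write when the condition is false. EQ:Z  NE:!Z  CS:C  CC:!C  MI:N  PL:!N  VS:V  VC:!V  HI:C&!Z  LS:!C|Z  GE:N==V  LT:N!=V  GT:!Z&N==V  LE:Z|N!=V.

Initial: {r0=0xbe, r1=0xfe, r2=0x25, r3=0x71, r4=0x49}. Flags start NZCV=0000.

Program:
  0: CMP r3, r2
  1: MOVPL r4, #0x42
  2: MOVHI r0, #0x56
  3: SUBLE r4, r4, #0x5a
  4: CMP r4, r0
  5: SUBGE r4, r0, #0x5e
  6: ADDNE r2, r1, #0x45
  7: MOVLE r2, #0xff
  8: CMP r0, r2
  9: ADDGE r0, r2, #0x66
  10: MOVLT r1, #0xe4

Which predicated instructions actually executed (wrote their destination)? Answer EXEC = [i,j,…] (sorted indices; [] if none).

[0] flags=0010 → (cmp)
[1] flags=0010 PL?T → r4=0x42
[2] flags=0010 HI?T → r0=0x56
[3] flags=0010 LE?F → skip
[4] flags=1000 → (cmp)
[5] flags=1000 GE?F → skip
[6] flags=1000 NE?T → r2=0x43
[7] flags=1000 LE?T → r2=0xff
[8] flags=0000 → (cmp)
[9] flags=0000 GE?T → r0=0x65
[10] flags=0000 LT?F → skip

EXEC = [1,2,6,7,9]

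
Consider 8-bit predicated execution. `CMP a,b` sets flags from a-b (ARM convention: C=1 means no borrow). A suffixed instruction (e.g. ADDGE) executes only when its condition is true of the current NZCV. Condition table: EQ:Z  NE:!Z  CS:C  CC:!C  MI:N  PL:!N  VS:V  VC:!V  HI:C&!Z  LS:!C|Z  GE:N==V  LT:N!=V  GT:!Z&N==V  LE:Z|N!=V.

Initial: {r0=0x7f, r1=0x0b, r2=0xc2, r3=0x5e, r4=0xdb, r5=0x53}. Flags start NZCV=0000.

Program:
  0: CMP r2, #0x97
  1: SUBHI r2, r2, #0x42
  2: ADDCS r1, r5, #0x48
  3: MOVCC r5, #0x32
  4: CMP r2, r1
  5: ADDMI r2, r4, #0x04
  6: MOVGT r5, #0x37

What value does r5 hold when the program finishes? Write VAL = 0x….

[0] flags=0010 → (cmp)
[1] flags=0010 HI?T → r2=0x80
[2] flags=0010 CS?T → r1=0x9b
[3] flags=0010 CC?F → skip
[4] flags=1000 → (cmp)
[5] flags=1000 MI?T → r2=0xdf
[6] flags=1000 GT?F → skip

VAL = 0x53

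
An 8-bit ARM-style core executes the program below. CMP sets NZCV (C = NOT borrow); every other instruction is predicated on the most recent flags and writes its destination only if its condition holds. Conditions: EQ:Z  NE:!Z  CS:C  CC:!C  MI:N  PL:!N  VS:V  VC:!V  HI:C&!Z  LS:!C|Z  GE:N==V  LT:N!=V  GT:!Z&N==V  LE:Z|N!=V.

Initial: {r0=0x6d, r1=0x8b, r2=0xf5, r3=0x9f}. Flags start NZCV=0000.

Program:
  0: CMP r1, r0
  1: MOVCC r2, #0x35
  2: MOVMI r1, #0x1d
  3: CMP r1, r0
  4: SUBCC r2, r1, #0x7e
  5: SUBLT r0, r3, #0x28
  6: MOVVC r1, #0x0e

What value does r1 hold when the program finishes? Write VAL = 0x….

[0] flags=0011 → (cmp)
[1] flags=0011 CC?F → skip
[2] flags=0011 MI?F → skip
[3] flags=0011 → (cmp)
[4] flags=0011 CC?F → skip
[5] flags=0011 LT?T → r0=0x77
[6] flags=0011 VC?F → skip

VAL = 0x8b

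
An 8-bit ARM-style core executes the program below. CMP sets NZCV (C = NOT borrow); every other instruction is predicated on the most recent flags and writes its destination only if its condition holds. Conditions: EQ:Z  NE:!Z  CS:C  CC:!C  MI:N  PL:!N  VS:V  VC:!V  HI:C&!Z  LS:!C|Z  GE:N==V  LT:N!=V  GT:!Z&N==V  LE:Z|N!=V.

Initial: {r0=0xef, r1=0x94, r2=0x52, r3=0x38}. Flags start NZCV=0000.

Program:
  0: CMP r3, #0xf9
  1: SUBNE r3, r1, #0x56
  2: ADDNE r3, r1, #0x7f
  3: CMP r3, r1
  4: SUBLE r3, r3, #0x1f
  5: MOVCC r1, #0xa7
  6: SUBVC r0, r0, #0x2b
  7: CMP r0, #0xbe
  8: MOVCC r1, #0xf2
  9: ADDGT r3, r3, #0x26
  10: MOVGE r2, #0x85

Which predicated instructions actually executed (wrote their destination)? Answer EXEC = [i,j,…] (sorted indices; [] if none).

[0] flags=0000 → (cmp)
[1] flags=0000 NE?T → r3=0x3e
[2] flags=0000 NE?T → r3=0x13
[3] flags=0000 → (cmp)
[4] flags=0000 LE?F → skip
[5] flags=0000 CC?T → r1=0xa7
[6] flags=0000 VC?T → r0=0xc4
[7] flags=0010 → (cmp)
[8] flags=0010 CC?F → skip
[9] flags=0010 GT?T → r3=0x39
[10] flags=0010 GE?T → r2=0x85

EXEC = [1,2,5,6,9,10]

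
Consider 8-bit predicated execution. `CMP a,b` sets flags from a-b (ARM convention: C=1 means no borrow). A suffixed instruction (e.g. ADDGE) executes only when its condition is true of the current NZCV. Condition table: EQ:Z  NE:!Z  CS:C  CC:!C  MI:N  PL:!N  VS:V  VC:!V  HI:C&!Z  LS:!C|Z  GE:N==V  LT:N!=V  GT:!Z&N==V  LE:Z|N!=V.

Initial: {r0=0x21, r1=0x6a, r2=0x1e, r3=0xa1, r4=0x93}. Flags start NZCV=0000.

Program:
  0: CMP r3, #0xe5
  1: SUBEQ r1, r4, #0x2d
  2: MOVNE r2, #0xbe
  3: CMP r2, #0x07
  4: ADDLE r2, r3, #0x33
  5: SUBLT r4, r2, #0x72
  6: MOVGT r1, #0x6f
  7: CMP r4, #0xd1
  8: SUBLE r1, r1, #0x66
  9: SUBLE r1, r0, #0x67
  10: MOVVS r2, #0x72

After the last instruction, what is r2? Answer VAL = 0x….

0: ✓ CMP  NZCV=1000
1: · SUBEQ
2: ✓ MOVNE  r2←0xbe
3: ✓ CMP  NZCV=1010
4: ✓ ADDLE  r2←0xd4
5: ✓ SUBLT  r4←0x62
6: · MOVGT
7: ✓ CMP  NZCV=1001
8: · SUBLE
9: · SUBLE
10: ✓ MOVVS  r2←0x72

VAL = 0x72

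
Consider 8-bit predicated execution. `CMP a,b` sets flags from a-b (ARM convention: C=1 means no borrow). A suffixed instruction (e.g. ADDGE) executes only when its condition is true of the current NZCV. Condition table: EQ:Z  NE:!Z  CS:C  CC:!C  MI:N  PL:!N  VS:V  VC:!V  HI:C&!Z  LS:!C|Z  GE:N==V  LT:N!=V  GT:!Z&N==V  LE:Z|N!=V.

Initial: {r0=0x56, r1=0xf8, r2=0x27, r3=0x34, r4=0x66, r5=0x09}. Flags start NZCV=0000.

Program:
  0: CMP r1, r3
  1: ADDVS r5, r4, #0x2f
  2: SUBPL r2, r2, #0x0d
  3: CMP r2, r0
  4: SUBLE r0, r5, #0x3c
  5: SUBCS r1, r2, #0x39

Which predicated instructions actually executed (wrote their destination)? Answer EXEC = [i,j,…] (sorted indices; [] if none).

[0] flags=1010 → (cmp)
[1] flags=1010 VS?F → skip
[2] flags=1010 PL?F → skip
[3] flags=1000 → (cmp)
[4] flags=1000 LE?T → r0=0xcd
[5] flags=1000 CS?F → skip

EXEC = [4]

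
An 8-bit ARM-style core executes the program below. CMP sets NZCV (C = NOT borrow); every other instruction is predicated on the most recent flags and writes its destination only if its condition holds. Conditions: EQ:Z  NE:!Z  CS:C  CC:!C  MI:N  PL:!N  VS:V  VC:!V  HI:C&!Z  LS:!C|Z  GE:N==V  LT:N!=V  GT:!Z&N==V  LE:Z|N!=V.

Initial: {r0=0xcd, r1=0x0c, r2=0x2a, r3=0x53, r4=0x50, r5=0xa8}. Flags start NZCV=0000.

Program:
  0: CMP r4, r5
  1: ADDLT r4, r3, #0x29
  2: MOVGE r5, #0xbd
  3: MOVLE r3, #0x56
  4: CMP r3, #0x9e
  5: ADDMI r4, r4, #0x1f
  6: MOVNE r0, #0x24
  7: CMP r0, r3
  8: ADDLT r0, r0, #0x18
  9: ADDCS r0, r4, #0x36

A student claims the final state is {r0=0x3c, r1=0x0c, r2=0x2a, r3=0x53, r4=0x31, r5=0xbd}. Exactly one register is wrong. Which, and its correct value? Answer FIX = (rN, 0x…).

FIX = (r4, 0x6f)

[0] flags=1001 → (cmp)
[1] flags=1001 LT?F → skip
[2] flags=1001 GE?T → r5=0xbd
[3] flags=1001 LE?F → skip
[4] flags=1001 → (cmp)
[5] flags=1001 MI?T → r4=0x6f
[6] flags=1001 NE?T → r0=0x24
[7] flags=1000 → (cmp)
[8] flags=1000 LT?T → r0=0x3c
[9] flags=1000 CS?F → skip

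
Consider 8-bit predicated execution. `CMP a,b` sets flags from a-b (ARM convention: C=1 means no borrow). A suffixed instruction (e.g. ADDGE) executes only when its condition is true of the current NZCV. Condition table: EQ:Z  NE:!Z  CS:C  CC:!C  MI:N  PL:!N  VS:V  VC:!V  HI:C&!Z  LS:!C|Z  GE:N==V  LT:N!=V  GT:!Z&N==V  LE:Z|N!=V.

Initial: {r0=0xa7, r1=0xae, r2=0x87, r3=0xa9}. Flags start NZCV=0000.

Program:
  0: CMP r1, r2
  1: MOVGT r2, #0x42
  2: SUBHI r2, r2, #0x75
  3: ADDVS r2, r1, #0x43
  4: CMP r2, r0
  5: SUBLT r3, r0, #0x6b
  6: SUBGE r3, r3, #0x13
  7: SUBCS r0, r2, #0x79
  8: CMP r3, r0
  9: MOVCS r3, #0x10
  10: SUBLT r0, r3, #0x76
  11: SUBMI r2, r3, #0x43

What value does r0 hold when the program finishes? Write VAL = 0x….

[0] flags=0010 → (cmp)
[1] flags=0010 GT?T → r2=0x42
[2] flags=0010 HI?T → r2=0xcd
[3] flags=0010 VS?F → skip
[4] flags=0010 → (cmp)
[5] flags=0010 LT?F → skip
[6] flags=0010 GE?T → r3=0x96
[7] flags=0010 CS?T → r0=0x54
[8] flags=0011 → (cmp)
[9] flags=0011 CS?T → r3=0x10
[10] flags=0011 LT?T → r0=0x9a
[11] flags=0011 MI?F → skip

VAL = 0x9a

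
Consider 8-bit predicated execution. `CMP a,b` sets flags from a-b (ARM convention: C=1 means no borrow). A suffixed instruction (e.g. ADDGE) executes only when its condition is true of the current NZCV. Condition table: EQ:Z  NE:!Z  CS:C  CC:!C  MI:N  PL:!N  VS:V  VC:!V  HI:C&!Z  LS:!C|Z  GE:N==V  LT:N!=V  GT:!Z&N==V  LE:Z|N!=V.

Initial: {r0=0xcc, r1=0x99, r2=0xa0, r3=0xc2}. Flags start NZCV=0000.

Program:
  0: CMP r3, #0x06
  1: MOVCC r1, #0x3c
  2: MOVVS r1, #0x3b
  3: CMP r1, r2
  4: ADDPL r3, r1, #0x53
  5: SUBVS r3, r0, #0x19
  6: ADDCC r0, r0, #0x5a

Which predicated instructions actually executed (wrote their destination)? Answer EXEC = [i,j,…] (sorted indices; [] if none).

EXEC = [6]

[0] flags=1010 → (cmp)
[1] flags=1010 CC?F → skip
[2] flags=1010 VS?F → skip
[3] flags=1000 → (cmp)
[4] flags=1000 PL?F → skip
[5] flags=1000 VS?F → skip
[6] flags=1000 CC?T → r0=0x26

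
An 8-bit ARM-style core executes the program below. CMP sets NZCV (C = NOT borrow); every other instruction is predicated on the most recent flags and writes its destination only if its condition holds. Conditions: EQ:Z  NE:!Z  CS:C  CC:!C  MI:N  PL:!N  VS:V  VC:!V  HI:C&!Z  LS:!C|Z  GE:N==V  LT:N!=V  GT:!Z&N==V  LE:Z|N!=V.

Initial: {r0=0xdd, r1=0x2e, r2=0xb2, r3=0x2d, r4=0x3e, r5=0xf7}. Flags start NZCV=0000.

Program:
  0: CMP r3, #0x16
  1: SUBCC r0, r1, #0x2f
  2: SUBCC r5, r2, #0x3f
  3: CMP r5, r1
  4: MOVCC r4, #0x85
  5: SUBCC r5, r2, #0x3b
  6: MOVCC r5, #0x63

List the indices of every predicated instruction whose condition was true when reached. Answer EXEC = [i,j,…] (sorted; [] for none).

0: ✓ CMP  NZCV=0010
1: · SUBCC
2: · SUBCC
3: ✓ CMP  NZCV=1010
4: · MOVCC
5: · SUBCC
6: · MOVCC

EXEC = []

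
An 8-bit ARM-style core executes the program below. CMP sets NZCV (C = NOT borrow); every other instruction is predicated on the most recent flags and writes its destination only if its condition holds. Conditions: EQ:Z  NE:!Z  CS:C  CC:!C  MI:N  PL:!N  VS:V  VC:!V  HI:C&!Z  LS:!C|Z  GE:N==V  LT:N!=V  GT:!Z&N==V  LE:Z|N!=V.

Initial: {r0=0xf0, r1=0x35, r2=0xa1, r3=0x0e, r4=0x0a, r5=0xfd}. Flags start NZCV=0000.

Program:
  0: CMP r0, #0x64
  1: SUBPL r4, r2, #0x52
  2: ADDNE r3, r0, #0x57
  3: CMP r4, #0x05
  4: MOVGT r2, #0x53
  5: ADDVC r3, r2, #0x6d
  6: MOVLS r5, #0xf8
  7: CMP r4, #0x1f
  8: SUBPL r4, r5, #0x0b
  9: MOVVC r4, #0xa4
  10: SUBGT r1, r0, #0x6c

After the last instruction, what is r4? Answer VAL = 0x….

VAL = 0xa4

[0] flags=1010 → (cmp)
[1] flags=1010 PL?F → skip
[2] flags=1010 NE?T → r3=0x47
[3] flags=0010 → (cmp)
[4] flags=0010 GT?T → r2=0x53
[5] flags=0010 VC?T → r3=0xc0
[6] flags=0010 LS?F → skip
[7] flags=1000 → (cmp)
[8] flags=1000 PL?F → skip
[9] flags=1000 VC?T → r4=0xa4
[10] flags=1000 GT?F → skip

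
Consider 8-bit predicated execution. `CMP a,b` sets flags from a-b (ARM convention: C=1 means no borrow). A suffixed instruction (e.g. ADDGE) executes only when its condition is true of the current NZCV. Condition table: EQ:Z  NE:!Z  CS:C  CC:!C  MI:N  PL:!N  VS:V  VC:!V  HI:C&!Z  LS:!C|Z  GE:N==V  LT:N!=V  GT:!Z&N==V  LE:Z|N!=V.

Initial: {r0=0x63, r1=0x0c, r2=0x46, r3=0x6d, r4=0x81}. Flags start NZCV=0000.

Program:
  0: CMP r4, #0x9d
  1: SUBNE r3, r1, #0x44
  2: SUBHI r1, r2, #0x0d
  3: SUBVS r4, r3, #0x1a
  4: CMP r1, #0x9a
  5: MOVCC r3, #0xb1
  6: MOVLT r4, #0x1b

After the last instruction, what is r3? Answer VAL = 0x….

[0] flags=1000 → (cmp)
[1] flags=1000 NE?T → r3=0xc8
[2] flags=1000 HI?F → skip
[3] flags=1000 VS?F → skip
[4] flags=0000 → (cmp)
[5] flags=0000 CC?T → r3=0xb1
[6] flags=0000 LT?F → skip

VAL = 0xb1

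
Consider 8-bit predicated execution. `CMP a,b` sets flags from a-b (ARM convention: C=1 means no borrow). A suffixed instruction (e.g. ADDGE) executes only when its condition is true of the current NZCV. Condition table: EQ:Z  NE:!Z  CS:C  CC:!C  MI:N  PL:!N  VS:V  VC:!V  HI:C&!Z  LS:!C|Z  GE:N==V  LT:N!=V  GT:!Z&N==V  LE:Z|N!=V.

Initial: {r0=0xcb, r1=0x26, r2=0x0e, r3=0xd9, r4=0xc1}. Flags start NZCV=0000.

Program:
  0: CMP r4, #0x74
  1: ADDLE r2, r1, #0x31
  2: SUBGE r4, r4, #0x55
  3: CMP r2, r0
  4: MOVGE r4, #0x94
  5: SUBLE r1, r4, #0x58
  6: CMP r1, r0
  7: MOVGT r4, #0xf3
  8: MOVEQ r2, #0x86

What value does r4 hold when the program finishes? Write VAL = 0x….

VAL = 0xf3

0: ✓ CMP  NZCV=0011
1: ✓ ADDLE  r2←0x57
2: · SUBGE
3: ✓ CMP  NZCV=1001
4: ✓ MOVGE  r4←0x94
5: · SUBLE
6: ✓ CMP  NZCV=0000
7: ✓ MOVGT  r4←0xf3
8: · MOVEQ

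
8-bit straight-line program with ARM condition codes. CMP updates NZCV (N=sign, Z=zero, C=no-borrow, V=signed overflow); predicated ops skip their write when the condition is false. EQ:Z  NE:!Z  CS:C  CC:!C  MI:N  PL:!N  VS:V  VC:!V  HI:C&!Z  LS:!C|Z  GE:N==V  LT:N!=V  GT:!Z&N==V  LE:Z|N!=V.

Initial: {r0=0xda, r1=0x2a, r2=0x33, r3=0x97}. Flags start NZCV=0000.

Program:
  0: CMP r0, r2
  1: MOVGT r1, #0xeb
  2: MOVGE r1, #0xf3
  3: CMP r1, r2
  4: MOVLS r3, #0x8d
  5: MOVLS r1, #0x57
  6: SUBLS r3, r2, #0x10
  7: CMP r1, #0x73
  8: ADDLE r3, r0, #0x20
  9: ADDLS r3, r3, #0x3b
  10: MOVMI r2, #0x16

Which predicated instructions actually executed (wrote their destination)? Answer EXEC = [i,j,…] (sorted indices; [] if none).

EXEC = [4,5,6,8,9,10]

0: ✓ CMP  NZCV=1010
1: · MOVGT
2: · MOVGE
3: ✓ CMP  NZCV=1000
4: ✓ MOVLS  r3←0x8d
5: ✓ MOVLS  r1←0x57
6: ✓ SUBLS  r3←0x23
7: ✓ CMP  NZCV=1000
8: ✓ ADDLE  r3←0xfa
9: ✓ ADDLS  r3←0x35
10: ✓ MOVMI  r2←0x16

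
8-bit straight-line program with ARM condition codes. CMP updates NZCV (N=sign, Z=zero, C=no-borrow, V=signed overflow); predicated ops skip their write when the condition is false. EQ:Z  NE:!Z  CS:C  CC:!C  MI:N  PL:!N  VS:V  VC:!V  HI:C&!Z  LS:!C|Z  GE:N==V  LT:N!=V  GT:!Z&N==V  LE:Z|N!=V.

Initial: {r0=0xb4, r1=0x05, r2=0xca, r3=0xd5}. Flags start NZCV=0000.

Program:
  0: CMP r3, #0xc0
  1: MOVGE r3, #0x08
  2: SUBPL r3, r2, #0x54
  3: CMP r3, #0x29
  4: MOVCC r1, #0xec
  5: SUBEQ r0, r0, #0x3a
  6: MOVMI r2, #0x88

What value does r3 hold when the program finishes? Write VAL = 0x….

VAL = 0x76

[0] flags=0010 → (cmp)
[1] flags=0010 GE?T → r3=0x08
[2] flags=0010 PL?T → r3=0x76
[3] flags=0010 → (cmp)
[4] flags=0010 CC?F → skip
[5] flags=0010 EQ?F → skip
[6] flags=0010 MI?F → skip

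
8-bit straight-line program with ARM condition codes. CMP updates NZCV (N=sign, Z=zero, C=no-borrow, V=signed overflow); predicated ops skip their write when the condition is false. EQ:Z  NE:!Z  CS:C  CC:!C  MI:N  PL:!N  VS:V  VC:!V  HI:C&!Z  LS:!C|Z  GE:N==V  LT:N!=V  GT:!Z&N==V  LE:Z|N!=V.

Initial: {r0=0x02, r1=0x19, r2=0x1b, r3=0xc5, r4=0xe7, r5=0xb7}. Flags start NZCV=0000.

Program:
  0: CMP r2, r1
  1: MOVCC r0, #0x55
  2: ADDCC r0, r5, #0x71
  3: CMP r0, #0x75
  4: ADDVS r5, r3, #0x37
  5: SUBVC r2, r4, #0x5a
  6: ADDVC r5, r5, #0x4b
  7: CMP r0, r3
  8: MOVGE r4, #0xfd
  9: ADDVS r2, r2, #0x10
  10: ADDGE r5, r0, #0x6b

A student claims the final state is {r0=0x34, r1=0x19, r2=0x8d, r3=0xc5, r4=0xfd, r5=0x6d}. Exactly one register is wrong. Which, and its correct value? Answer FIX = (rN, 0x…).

[0] flags=0010 → (cmp)
[1] flags=0010 CC?F → skip
[2] flags=0010 CC?F → skip
[3] flags=1000 → (cmp)
[4] flags=1000 VS?F → skip
[5] flags=1000 VC?T → r2=0x8d
[6] flags=1000 VC?T → r5=0x02
[7] flags=0000 → (cmp)
[8] flags=0000 GE?T → r4=0xfd
[9] flags=0000 VS?F → skip
[10] flags=0000 GE?T → r5=0x6d

FIX = (r0, 0x02)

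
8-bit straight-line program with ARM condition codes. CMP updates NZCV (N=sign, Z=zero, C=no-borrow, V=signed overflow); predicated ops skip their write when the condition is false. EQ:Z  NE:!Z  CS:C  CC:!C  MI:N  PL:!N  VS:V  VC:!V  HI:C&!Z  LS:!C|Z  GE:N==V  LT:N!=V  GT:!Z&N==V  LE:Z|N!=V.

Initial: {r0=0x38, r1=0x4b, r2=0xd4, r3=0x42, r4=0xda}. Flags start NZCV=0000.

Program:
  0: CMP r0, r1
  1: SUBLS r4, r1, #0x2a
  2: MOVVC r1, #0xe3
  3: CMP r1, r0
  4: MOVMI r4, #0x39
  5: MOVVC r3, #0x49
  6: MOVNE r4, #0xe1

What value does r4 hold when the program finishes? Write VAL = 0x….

0: ✓ CMP  NZCV=1000
1: ✓ SUBLS  r4←0x21
2: ✓ MOVVC  r1←0xe3
3: ✓ CMP  NZCV=1010
4: ✓ MOVMI  r4←0x39
5: ✓ MOVVC  r3←0x49
6: ✓ MOVNE  r4←0xe1

VAL = 0xe1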